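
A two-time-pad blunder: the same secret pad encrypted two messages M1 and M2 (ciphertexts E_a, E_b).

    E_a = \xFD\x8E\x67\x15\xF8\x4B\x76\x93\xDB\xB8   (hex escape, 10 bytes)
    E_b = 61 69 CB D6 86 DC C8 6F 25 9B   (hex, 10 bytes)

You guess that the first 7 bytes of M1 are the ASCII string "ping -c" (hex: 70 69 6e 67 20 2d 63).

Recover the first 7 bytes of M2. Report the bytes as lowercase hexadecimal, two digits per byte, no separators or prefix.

ec8ec2a45ebadd

First, E_a ⊕ E_b = (M1 ⊕ K) ⊕ (M2 ⊕ K) = M1 ⊕ M2, so the key drops out. Then M2 = (M1 ⊕ M2) ⊕ M1 over the first 7 bytes.
byte 0: (fd ⊕ 61) ⊕ 70 = 9c ⊕ 70 = ec
byte 1: (8e ⊕ 69) ⊕ 69 = e7 ⊕ 69 = 8e
byte 2: (67 ⊕ cb) ⊕ 6e = ac ⊕ 6e = c2
byte 3: (15 ⊕ d6) ⊕ 67 = c3 ⊕ 67 = a4
byte 4: (f8 ⊕ 86) ⊕ 20 = 7e ⊕ 20 = 5e
byte 5: (4b ⊕ dc) ⊕ 2d = 97 ⊕ 2d = ba
byte 6: (76 ⊕ c8) ⊕ 63 = be ⊕ 63 = dd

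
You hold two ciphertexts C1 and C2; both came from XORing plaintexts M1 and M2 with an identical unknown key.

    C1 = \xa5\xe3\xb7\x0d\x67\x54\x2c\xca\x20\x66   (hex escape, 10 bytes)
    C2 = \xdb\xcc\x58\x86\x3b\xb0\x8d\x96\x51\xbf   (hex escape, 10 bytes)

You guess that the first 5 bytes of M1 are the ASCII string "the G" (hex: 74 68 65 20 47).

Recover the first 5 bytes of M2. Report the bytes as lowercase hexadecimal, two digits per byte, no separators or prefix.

0a478aab1b

First, C1 ⊕ C2 = (M1 ⊕ K) ⊕ (M2 ⊕ K) = M1 ⊕ M2, so the key drops out. Then M2 = (M1 ⊕ M2) ⊕ M1 over the first 5 bytes.
byte 0: (a5 ^ db) ^ 74 = 7e ^ 74 = 0a
byte 1: (e3 ^ cc) ^ 68 = 2f ^ 68 = 47
byte 2: (b7 ^ 58) ^ 65 = ef ^ 65 = 8a
byte 3: (0d ^ 86) ^ 20 = 8b ^ 20 = ab
byte 4: (67 ^ 3b) ^ 47 = 5c ^ 47 = 1b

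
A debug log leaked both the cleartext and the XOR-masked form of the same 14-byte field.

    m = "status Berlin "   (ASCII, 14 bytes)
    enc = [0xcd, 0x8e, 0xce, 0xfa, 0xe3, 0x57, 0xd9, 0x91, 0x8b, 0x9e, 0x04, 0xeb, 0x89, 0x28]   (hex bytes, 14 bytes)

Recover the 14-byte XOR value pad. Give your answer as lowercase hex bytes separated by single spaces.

be fa af 8e 96 24 f9 d3 ee ec 68 82 e7 08

Since enc = m ⊕ pad, XORing both sides with m gives pad = m ⊕ enc.
byte 0: 73 xor cd = be
byte 1: 74 xor 8e = fa
byte 2: 61 xor ce = af
byte 3: 74 xor fa = 8e
byte 4: 75 xor e3 = 96
byte 5: 73 xor 57 = 24
byte 6: 20 xor d9 = f9
byte 7: 42 xor 91 = d3
byte 8: 65 xor 8b = ee
byte 9: 72 xor 9e = ec
byte 10: 6c xor 04 = 68
byte 11: 69 xor eb = 82
byte 12: 6e xor 89 = e7
byte 13: 20 xor 28 = 08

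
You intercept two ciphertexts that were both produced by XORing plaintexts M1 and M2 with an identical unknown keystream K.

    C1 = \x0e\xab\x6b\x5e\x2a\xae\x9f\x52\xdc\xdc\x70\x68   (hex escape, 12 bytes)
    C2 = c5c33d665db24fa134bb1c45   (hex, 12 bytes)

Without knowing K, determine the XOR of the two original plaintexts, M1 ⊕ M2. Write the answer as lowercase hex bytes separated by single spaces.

cb 68 56 38 77 1c d0 f3 e8 67 6c 2d

C1 ⊕ C2 = (M1 ⊕ K) ⊕ (M2 ⊕ K) = M1 ⊕ M2 — the shared key cancels under XOR.
0e xor c5 = cb
ab xor c3 = 68
6b xor 3d = 56
5e xor 66 = 38
2a xor 5d = 77
ae xor b2 = 1c
9f xor 4f = d0
52 xor a1 = f3
dc xor 34 = e8
dc xor bb = 67
70 xor 1c = 6c
68 xor 45 = 2d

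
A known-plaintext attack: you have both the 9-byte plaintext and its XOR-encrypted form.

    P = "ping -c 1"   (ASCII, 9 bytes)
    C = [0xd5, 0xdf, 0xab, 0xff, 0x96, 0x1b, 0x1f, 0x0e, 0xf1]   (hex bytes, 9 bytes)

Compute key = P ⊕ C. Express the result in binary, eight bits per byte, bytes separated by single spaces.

10100101 10110110 11000101 10011000 10110110 00110110 01111100 00101110 11000000

Since C = P ⊕ key, XORing both sides with P gives key = P ⊕ C.
70 ⊕ d5 = a5
69 ⊕ df = b6
6e ⊕ ab = c5
67 ⊕ ff = 98
20 ⊕ 96 = b6
2d ⊕ 1b = 36
63 ⊕ 1f = 7c
20 ⊕ 0e = 2e
31 ⊕ f1 = c0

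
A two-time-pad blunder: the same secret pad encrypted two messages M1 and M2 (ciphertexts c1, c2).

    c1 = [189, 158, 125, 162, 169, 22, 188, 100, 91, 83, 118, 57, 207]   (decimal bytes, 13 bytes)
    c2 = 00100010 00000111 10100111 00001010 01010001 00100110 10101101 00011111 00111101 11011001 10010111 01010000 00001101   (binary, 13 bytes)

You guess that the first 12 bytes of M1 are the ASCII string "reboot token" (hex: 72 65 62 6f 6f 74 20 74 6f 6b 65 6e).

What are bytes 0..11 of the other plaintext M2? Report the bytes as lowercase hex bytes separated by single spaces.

ed fc b8 c7 97 44 31 0f 09 e1 84 07

First, c1 ⊕ c2 = (M1 ⊕ K) ⊕ (M2 ⊕ K) = M1 ⊕ M2, so the key drops out. Then M2 = (M1 ⊕ M2) ⊕ M1 over the first 12 bytes.
byte 0: (bd xor 22) xor 72 = 9f xor 72 = ed
byte 1: (9e xor 07) xor 65 = 99 xor 65 = fc
byte 2: (7d xor a7) xor 62 = da xor 62 = b8
byte 3: (a2 xor 0a) xor 6f = a8 xor 6f = c7
byte 4: (a9 xor 51) xor 6f = f8 xor 6f = 97
byte 5: (16 xor 26) xor 74 = 30 xor 74 = 44
byte 6: (bc xor ad) xor 20 = 11 xor 20 = 31
byte 7: (64 xor 1f) xor 74 = 7b xor 74 = 0f
byte 8: (5b xor 3d) xor 6f = 66 xor 6f = 09
byte 9: (53 xor d9) xor 6b = 8a xor 6b = e1
byte 10: (76 xor 97) xor 65 = e1 xor 65 = 84
byte 11: (39 xor 50) xor 6e = 69 xor 6e = 07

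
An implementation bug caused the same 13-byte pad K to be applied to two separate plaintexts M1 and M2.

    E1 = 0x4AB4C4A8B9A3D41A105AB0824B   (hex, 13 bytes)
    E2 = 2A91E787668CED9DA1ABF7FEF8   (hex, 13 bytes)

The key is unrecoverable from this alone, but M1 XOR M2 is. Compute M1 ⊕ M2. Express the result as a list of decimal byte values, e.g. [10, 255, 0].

E1 ⊕ E2 = (M1 ⊕ K) ⊕ (M2 ⊕ K) = M1 ⊕ M2 — the shared key cancels under XOR.
 74 xor  42 =  96
180 xor 145 =  37
196 xor 231 =  35
168 xor 135 =  47
185 xor 102 = 223
163 xor 140 =  47
212 xor 237 =  57
 26 xor 157 = 135
 16 xor 161 = 177
 90 xor 171 = 241
176 xor 247 =  71
130 xor 254 = 124
 75 xor 248 = 179

[96, 37, 35, 47, 223, 47, 57, 135, 177, 241, 71, 124, 179]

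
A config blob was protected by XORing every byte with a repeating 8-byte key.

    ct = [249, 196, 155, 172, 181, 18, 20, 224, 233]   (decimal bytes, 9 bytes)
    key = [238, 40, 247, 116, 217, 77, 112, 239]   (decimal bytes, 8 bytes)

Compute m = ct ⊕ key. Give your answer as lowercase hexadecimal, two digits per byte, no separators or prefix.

17ec6cd86c5f640f07

The 8-byte key repeats, so the effective keystream is ee 28 f7 74 d9 4d 70 ef ee.
byte 0: 11111001 xor 11101110 = 00010111
byte 1: 11000100 xor 00101000 = 11101100
byte 2: 10011011 xor 11110111 = 01101100
byte 3: 10101100 xor 01110100 = 11011000
byte 4: 10110101 xor 11011001 = 01101100
byte 5: 00010010 xor 01001101 = 01011111
byte 6: 00010100 xor 01110000 = 01100100
byte 7: 11100000 xor 11101111 = 00001111
byte 8: 11101001 xor 11101110 = 00000111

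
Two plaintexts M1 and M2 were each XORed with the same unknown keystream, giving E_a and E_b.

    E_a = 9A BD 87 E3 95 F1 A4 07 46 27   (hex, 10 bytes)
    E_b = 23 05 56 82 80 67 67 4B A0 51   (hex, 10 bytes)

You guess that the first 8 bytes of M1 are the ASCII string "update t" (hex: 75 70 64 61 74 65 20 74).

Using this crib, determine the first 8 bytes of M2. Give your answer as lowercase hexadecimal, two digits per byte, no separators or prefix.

ccc8b50061f3e338

First, E_a ⊕ E_b = (M1 ⊕ K) ⊕ (M2 ⊕ K) = M1 ⊕ M2, so the key drops out. Then M2 = (M1 ⊕ M2) ⊕ M1 over the first 8 bytes.
byte 0: (9a xor 23) xor 75 = b9 xor 75 = cc
byte 1: (bd xor 05) xor 70 = b8 xor 70 = c8
byte 2: (87 xor 56) xor 64 = d1 xor 64 = b5
byte 3: (e3 xor 82) xor 61 = 61 xor 61 = 00
byte 4: (95 xor 80) xor 74 = 15 xor 74 = 61
byte 5: (f1 xor 67) xor 65 = 96 xor 65 = f3
byte 6: (a4 xor 67) xor 20 = c3 xor 20 = e3
byte 7: (07 xor 4b) xor 74 = 4c xor 74 = 38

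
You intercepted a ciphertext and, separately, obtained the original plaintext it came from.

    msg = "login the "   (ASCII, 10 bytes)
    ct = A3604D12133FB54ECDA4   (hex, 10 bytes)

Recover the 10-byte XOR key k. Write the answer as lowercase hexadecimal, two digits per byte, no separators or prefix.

cf0f2a7b7d1fc126a884

Since ct = msg ⊕ k, XORing both sides with msg gives k = msg ⊕ ct.
6c XOR a3 = cf
6f XOR 60 = 0f
67 XOR 4d = 2a
69 XOR 12 = 7b
6e XOR 13 = 7d
20 XOR 3f = 1f
74 XOR b5 = c1
68 XOR 4e = 26
65 XOR cd = a8
20 XOR a4 = 84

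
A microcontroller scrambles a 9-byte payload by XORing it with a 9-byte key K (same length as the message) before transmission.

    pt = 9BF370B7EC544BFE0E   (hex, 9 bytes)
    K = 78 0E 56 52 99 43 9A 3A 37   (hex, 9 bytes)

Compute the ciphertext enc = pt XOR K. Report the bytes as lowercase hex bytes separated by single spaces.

e3 fd 26 e5 75 17 d1 c4 39

XOR is its own inverse, so applying the key byte-wise gives the result directly.
byte 0: 9b ^ 78 = e3
byte 1: f3 ^ 0e = fd
byte 2: 70 ^ 56 = 26
byte 3: b7 ^ 52 = e5
byte 4: ec ^ 99 = 75
byte 5: 54 ^ 43 = 17
byte 6: 4b ^ 9a = d1
byte 7: fe ^ 3a = c4
byte 8: 0e ^ 37 = 39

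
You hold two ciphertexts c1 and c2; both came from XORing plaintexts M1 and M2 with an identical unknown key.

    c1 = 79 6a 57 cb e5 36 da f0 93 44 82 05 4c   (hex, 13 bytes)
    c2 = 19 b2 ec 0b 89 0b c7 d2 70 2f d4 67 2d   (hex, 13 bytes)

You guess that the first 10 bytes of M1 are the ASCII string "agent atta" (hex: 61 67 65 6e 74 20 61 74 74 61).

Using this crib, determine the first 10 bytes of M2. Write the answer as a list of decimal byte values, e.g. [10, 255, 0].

[1, 191, 222, 174, 24, 29, 124, 86, 151, 10]

First, c1 ⊕ c2 = (M1 ⊕ K) ⊕ (M2 ⊕ K) = M1 ⊕ M2, so the key drops out. Then M2 = (M1 ⊕ M2) ⊕ M1 over the first 10 bytes.
byte 0: (79 ⊕ 19) ⊕ 61 = 60 ⊕ 61 = 01
byte 1: (6a ⊕ b2) ⊕ 67 = d8 ⊕ 67 = bf
byte 2: (57 ⊕ ec) ⊕ 65 = bb ⊕ 65 = de
byte 3: (cb ⊕ 0b) ⊕ 6e = c0 ⊕ 6e = ae
byte 4: (e5 ⊕ 89) ⊕ 74 = 6c ⊕ 74 = 18
byte 5: (36 ⊕ 0b) ⊕ 20 = 3d ⊕ 20 = 1d
byte 6: (da ⊕ c7) ⊕ 61 = 1d ⊕ 61 = 7c
byte 7: (f0 ⊕ d2) ⊕ 74 = 22 ⊕ 74 = 56
byte 8: (93 ⊕ 70) ⊕ 74 = e3 ⊕ 74 = 97
byte 9: (44 ⊕ 2f) ⊕ 61 = 6b ⊕ 61 = 0a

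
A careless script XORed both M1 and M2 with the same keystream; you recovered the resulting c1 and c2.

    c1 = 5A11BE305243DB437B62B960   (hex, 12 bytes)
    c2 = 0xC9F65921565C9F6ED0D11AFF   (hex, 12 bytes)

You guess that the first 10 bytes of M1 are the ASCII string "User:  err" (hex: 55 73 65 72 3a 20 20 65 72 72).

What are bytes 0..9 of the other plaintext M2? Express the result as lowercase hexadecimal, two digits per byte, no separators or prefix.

First, c1 ⊕ c2 = (M1 ⊕ K) ⊕ (M2 ⊕ K) = M1 ⊕ M2, so the key drops out. Then M2 = (M1 ⊕ M2) ⊕ M1 over the first 10 bytes.
byte 0: (5a xor c9) xor 55 = 93 xor 55 = c6
byte 1: (11 xor f6) xor 73 = e7 xor 73 = 94
byte 2: (be xor 59) xor 65 = e7 xor 65 = 82
byte 3: (30 xor 21) xor 72 = 11 xor 72 = 63
byte 4: (52 xor 56) xor 3a = 04 xor 3a = 3e
byte 5: (43 xor 5c) xor 20 = 1f xor 20 = 3f
byte 6: (db xor 9f) xor 20 = 44 xor 20 = 64
byte 7: (43 xor 6e) xor 65 = 2d xor 65 = 48
byte 8: (7b xor d0) xor 72 = ab xor 72 = d9
byte 9: (62 xor d1) xor 72 = b3 xor 72 = c1

c69482633e3f6448d9c1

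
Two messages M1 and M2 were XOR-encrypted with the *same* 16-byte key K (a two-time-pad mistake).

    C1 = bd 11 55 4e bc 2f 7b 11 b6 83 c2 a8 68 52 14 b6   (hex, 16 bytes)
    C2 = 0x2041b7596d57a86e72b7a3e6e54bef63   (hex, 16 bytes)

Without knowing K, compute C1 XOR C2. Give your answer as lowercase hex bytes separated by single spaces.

C1 ⊕ C2 = (M1 ⊕ K) ⊕ (M2 ⊕ K) = M1 ⊕ M2 — the shared key cancels under XOR.
byte 0: bd ^ 20 = 9d
byte 1: 11 ^ 41 = 50
byte 2: 55 ^ b7 = e2
byte 3: 4e ^ 59 = 17
byte 4: bc ^ 6d = d1
byte 5: 2f ^ 57 = 78
byte 6: 7b ^ a8 = d3
byte 7: 11 ^ 6e = 7f
byte 8: b6 ^ 72 = c4
byte 9: 83 ^ b7 = 34
byte 10: c2 ^ a3 = 61
byte 11: a8 ^ e6 = 4e
byte 12: 68 ^ e5 = 8d
byte 13: 52 ^ 4b = 19
byte 14: 14 ^ ef = fb
byte 15: b6 ^ 63 = d5

9d 50 e2 17 d1 78 d3 7f c4 34 61 4e 8d 19 fb d5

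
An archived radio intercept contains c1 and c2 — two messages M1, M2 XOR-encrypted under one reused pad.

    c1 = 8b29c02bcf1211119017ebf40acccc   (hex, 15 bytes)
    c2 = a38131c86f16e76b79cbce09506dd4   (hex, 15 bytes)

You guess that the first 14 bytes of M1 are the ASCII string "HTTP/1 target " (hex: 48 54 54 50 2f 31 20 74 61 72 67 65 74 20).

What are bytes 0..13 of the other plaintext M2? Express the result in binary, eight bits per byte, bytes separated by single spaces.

01100000 11111100 10100101 10110011 10001111 00110101 11010110 00001110 10001000 10101110 01000010 10011000 00101110 10000001

First, c1 ⊕ c2 = (M1 ⊕ K) ⊕ (M2 ⊕ K) = M1 ⊕ M2, so the key drops out. Then M2 = (M1 ⊕ M2) ⊕ M1 over the first 14 bytes.
byte 0: (8b XOR a3) XOR 48 = 28 XOR 48 = 60
byte 1: (29 XOR 81) XOR 54 = a8 XOR 54 = fc
byte 2: (c0 XOR 31) XOR 54 = f1 XOR 54 = a5
byte 3: (2b XOR c8) XOR 50 = e3 XOR 50 = b3
byte 4: (cf XOR 6f) XOR 2f = a0 XOR 2f = 8f
byte 5: (12 XOR 16) XOR 31 = 04 XOR 31 = 35
byte 6: (11 XOR e7) XOR 20 = f6 XOR 20 = d6
byte 7: (11 XOR 6b) XOR 74 = 7a XOR 74 = 0e
byte 8: (90 XOR 79) XOR 61 = e9 XOR 61 = 88
byte 9: (17 XOR cb) XOR 72 = dc XOR 72 = ae
byte 10: (eb XOR ce) XOR 67 = 25 XOR 67 = 42
byte 11: (f4 XOR 09) XOR 65 = fd XOR 65 = 98
byte 12: (0a XOR 50) XOR 74 = 5a XOR 74 = 2e
byte 13: (cc XOR 6d) XOR 20 = a1 XOR 20 = 81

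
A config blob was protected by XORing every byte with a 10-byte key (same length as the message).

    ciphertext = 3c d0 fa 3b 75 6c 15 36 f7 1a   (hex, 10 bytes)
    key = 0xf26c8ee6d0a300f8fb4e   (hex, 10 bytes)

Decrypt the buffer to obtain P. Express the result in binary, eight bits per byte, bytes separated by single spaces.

XOR is its own inverse, so applying the key byte-wise gives the result directly.
00111100 ^ 11110010 = 11001110
11010000 ^ 01101100 = 10111100
11111010 ^ 10001110 = 01110100
00111011 ^ 11100110 = 11011101
01110101 ^ 11010000 = 10100101
01101100 ^ 10100011 = 11001111
00010101 ^ 00000000 = 00010101
00110110 ^ 11111000 = 11001110
11110111 ^ 11111011 = 00001100
00011010 ^ 01001110 = 01010100

11001110 10111100 01110100 11011101 10100101 11001111 00010101 11001110 00001100 01010100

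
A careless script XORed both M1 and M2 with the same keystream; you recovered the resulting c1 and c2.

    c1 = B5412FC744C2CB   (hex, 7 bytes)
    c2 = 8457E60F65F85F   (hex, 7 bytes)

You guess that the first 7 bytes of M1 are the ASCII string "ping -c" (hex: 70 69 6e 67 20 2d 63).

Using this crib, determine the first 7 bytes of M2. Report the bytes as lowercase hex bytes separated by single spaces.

First, c1 ⊕ c2 = (M1 ⊕ K) ⊕ (M2 ⊕ K) = M1 ⊕ M2, so the key drops out. Then M2 = (M1 ⊕ M2) ⊕ M1 over the first 7 bytes.
byte 0: (b5 xor 84) xor 70 = 31 xor 70 = 41
byte 1: (41 xor 57) xor 69 = 16 xor 69 = 7f
byte 2: (2f xor e6) xor 6e = c9 xor 6e = a7
byte 3: (c7 xor 0f) xor 67 = c8 xor 67 = af
byte 4: (44 xor 65) xor 20 = 21 xor 20 = 01
byte 5: (c2 xor f8) xor 2d = 3a xor 2d = 17
byte 6: (cb xor 5f) xor 63 = 94 xor 63 = f7

41 7f a7 af 01 17 f7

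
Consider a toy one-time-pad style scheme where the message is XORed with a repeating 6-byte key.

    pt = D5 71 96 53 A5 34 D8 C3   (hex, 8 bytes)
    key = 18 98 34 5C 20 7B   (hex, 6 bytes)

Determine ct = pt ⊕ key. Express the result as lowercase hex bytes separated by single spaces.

The 6-byte key repeats, so the effective keystream is 18 98 34 5c 20 7b 18 98.
byte 0: d5 xor 18 = cd
byte 1: 71 xor 98 = e9
byte 2: 96 xor 34 = a2
byte 3: 53 xor 5c = 0f
byte 4: a5 xor 20 = 85
byte 5: 34 xor 7b = 4f
byte 6: d8 xor 18 = c0
byte 7: c3 xor 98 = 5b

cd e9 a2 0f 85 4f c0 5b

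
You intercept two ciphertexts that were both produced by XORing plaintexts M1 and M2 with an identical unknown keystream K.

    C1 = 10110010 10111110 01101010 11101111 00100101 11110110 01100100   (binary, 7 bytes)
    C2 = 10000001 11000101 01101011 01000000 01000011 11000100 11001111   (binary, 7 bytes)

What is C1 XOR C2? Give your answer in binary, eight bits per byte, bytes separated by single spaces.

C1 ⊕ C2 = (M1 ⊕ K) ⊕ (M2 ⊕ K) = M1 ⊕ M2 — the shared key cancels under XOR.
b2 XOR 81 = 33
be XOR c5 = 7b
6a XOR 6b = 01
ef XOR 40 = af
25 XOR 43 = 66
f6 XOR c4 = 32
64 XOR cf = ab

00110011 01111011 00000001 10101111 01100110 00110010 10101011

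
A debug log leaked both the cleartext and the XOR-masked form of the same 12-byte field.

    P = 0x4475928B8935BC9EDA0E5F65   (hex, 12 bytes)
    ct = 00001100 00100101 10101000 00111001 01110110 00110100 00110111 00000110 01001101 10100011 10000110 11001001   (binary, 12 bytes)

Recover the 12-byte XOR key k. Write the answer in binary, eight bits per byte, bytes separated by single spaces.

01001000 01010000 00111010 10110010 11111111 00000001 10001011 10011000 10010111 10101101 11011001 10101100

Since ct = P ⊕ k, XORing both sides with P gives k = P ⊕ ct.
byte 0: 44 ⊕ 0c = 48
byte 1: 75 ⊕ 25 = 50
byte 2: 92 ⊕ a8 = 3a
byte 3: 8b ⊕ 39 = b2
byte 4: 89 ⊕ 76 = ff
byte 5: 35 ⊕ 34 = 01
byte 6: bc ⊕ 37 = 8b
byte 7: 9e ⊕ 06 = 98
byte 8: da ⊕ 4d = 97
byte 9: 0e ⊕ a3 = ad
byte 10: 5f ⊕ 86 = d9
byte 11: 65 ⊕ c9 = ac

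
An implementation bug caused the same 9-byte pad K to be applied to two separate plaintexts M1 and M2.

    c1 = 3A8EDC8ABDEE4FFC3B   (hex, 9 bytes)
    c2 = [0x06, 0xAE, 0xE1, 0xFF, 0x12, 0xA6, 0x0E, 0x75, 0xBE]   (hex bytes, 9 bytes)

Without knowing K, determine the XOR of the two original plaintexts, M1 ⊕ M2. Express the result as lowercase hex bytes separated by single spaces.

3c 20 3d 75 af 48 41 89 85

c1 ⊕ c2 = (M1 ⊕ K) ⊕ (M2 ⊕ K) = M1 ⊕ M2 — the shared key cancels under XOR.
 58 xor   6 =  60
142 xor 174 =  32
220 xor 225 =  61
138 xor 255 = 117
189 xor  18 = 175
238 xor 166 =  72
 79 xor  14 =  65
252 xor 117 = 137
 59 xor 190 = 133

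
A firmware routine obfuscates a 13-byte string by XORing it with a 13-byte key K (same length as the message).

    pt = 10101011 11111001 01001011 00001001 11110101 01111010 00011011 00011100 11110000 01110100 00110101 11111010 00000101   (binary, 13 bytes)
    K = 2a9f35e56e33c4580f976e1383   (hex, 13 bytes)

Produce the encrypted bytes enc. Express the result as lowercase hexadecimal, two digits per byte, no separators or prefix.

81667eec9b49df44ffe35be986

ab ⊕ 2a = 81
f9 ⊕ 9f = 66
4b ⊕ 35 = 7e
09 ⊕ e5 = ec
f5 ⊕ 6e = 9b
7a ⊕ 33 = 49
1b ⊕ c4 = df
1c ⊕ 58 = 44
f0 ⊕ 0f = ff
74 ⊕ 97 = e3
35 ⊕ 6e = 5b
fa ⊕ 13 = e9
05 ⊕ 83 = 86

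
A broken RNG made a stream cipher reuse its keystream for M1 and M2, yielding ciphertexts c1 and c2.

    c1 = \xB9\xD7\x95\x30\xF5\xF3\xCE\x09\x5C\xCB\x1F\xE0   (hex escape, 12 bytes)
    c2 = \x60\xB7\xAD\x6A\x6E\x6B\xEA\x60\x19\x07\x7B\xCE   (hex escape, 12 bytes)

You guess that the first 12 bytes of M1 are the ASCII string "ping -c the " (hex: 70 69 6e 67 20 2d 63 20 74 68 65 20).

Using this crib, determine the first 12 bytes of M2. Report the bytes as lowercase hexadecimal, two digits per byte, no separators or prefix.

a909563dbbb5474931a4010e

First, c1 ⊕ c2 = (M1 ⊕ K) ⊕ (M2 ⊕ K) = M1 ⊕ M2, so the key drops out. Then M2 = (M1 ⊕ M2) ⊕ M1 over the first 12 bytes.
byte 0: (b9 ⊕ 60) ⊕ 70 = d9 ⊕ 70 = a9
byte 1: (d7 ⊕ b7) ⊕ 69 = 60 ⊕ 69 = 09
byte 2: (95 ⊕ ad) ⊕ 6e = 38 ⊕ 6e = 56
byte 3: (30 ⊕ 6a) ⊕ 67 = 5a ⊕ 67 = 3d
byte 4: (f5 ⊕ 6e) ⊕ 20 = 9b ⊕ 20 = bb
byte 5: (f3 ⊕ 6b) ⊕ 2d = 98 ⊕ 2d = b5
byte 6: (ce ⊕ ea) ⊕ 63 = 24 ⊕ 63 = 47
byte 7: (09 ⊕ 60) ⊕ 20 = 69 ⊕ 20 = 49
byte 8: (5c ⊕ 19) ⊕ 74 = 45 ⊕ 74 = 31
byte 9: (cb ⊕ 07) ⊕ 68 = cc ⊕ 68 = a4
byte 10: (1f ⊕ 7b) ⊕ 65 = 64 ⊕ 65 = 01
byte 11: (e0 ⊕ ce) ⊕ 20 = 2e ⊕ 20 = 0e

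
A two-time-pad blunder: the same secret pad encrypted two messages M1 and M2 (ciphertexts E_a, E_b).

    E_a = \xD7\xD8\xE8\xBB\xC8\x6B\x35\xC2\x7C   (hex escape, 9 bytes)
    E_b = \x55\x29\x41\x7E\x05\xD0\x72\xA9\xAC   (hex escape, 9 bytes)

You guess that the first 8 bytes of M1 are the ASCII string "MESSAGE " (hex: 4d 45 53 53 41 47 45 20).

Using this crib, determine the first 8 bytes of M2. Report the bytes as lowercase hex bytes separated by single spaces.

First, E_a ⊕ E_b = (M1 ⊕ K) ⊕ (M2 ⊕ K) = M1 ⊕ M2, so the key drops out. Then M2 = (M1 ⊕ M2) ⊕ M1 over the first 8 bytes.
byte 0: (d7 xor 55) xor 4d = 82 xor 4d = cf
byte 1: (d8 xor 29) xor 45 = f1 xor 45 = b4
byte 2: (e8 xor 41) xor 53 = a9 xor 53 = fa
byte 3: (bb xor 7e) xor 53 = c5 xor 53 = 96
byte 4: (c8 xor 05) xor 41 = cd xor 41 = 8c
byte 5: (6b xor d0) xor 47 = bb xor 47 = fc
byte 6: (35 xor 72) xor 45 = 47 xor 45 = 02
byte 7: (c2 xor a9) xor 20 = 6b xor 20 = 4b

cf b4 fa 96 8c fc 02 4b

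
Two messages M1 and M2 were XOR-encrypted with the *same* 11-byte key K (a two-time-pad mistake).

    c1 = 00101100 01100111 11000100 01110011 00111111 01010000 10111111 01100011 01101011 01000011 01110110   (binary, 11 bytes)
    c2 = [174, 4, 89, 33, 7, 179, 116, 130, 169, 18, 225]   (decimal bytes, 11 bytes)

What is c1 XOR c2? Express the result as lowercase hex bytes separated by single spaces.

82 63 9d 52 38 e3 cb e1 c2 51 97

c1 ⊕ c2 = (M1 ⊕ K) ⊕ (M2 ⊕ K) = M1 ⊕ M2 — the shared key cancels under XOR.
2c XOR ae = 82
67 XOR 04 = 63
c4 XOR 59 = 9d
73 XOR 21 = 52
3f XOR 07 = 38
50 XOR b3 = e3
bf XOR 74 = cb
63 XOR 82 = e1
6b XOR a9 = c2
43 XOR 12 = 51
76 XOR e1 = 97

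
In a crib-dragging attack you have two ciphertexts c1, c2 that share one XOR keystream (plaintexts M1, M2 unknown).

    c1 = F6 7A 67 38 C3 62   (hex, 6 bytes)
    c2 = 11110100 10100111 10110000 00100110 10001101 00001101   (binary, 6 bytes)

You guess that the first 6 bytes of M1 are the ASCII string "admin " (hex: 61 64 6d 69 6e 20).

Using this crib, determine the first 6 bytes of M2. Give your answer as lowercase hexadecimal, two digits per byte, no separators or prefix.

First, c1 ⊕ c2 = (M1 ⊕ K) ⊕ (M2 ⊕ K) = M1 ⊕ M2, so the key drops out. Then M2 = (M1 ⊕ M2) ⊕ M1 over the first 6 bytes.
byte 0: (f6 xor f4) xor 61 = 02 xor 61 = 63
byte 1: (7a xor a7) xor 64 = dd xor 64 = b9
byte 2: (67 xor b0) xor 6d = d7 xor 6d = ba
byte 3: (38 xor 26) xor 69 = 1e xor 69 = 77
byte 4: (c3 xor 8d) xor 6e = 4e xor 6e = 20
byte 5: (62 xor 0d) xor 20 = 6f xor 20 = 4f

63b9ba77204f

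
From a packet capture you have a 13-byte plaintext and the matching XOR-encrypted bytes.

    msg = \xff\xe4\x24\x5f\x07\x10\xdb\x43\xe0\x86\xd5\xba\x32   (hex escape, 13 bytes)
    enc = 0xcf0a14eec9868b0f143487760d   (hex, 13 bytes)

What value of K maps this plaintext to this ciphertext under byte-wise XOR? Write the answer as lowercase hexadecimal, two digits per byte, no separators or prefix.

30ee30b1ce96504cf4b252cc3f

Since enc = msg ⊕ K, XORing both sides with msg gives K = msg ⊕ enc.
255 ⊕ 207 =  48
228 ⊕  10 = 238
 36 ⊕  20 =  48
 95 ⊕ 238 = 177
  7 ⊕ 201 = 206
 16 ⊕ 134 = 150
219 ⊕ 139 =  80
 67 ⊕  15 =  76
224 ⊕  20 = 244
134 ⊕  52 = 178
213 ⊕ 135 =  82
186 ⊕ 118 = 204
 50 ⊕  13 =  63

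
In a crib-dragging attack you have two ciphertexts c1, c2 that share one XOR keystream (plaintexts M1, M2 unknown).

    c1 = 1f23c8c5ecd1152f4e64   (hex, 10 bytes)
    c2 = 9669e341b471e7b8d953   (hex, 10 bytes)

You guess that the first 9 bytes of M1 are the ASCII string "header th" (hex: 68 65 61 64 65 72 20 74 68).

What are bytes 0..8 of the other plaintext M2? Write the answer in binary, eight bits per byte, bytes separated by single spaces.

First, c1 ⊕ c2 = (M1 ⊕ K) ⊕ (M2 ⊕ K) = M1 ⊕ M2, so the key drops out. Then M2 = (M1 ⊕ M2) ⊕ M1 over the first 9 bytes.
byte 0: (1f ⊕ 96) ⊕ 68 = 89 ⊕ 68 = e1
byte 1: (23 ⊕ 69) ⊕ 65 = 4a ⊕ 65 = 2f
byte 2: (c8 ⊕ e3) ⊕ 61 = 2b ⊕ 61 = 4a
byte 3: (c5 ⊕ 41) ⊕ 64 = 84 ⊕ 64 = e0
byte 4: (ec ⊕ b4) ⊕ 65 = 58 ⊕ 65 = 3d
byte 5: (d1 ⊕ 71) ⊕ 72 = a0 ⊕ 72 = d2
byte 6: (15 ⊕ e7) ⊕ 20 = f2 ⊕ 20 = d2
byte 7: (2f ⊕ b8) ⊕ 74 = 97 ⊕ 74 = e3
byte 8: (4e ⊕ d9) ⊕ 68 = 97 ⊕ 68 = ff

11100001 00101111 01001010 11100000 00111101 11010010 11010010 11100011 11111111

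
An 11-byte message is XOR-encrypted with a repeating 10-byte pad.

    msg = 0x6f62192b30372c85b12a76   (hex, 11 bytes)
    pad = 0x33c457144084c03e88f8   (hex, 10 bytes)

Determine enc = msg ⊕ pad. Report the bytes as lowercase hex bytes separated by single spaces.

5c a6 4e 3f 70 b3 ec bb 39 d2 45

The 10-byte key repeats, so the effective keystream is 33 c4 57 14 40 84 c0 3e 88 f8 33.
byte 0: 6f XOR 33 = 5c
byte 1: 62 XOR c4 = a6
byte 2: 19 XOR 57 = 4e
byte 3: 2b XOR 14 = 3f
byte 4: 30 XOR 40 = 70
byte 5: 37 XOR 84 = b3
byte 6: 2c XOR c0 = ec
byte 7: 85 XOR 3e = bb
byte 8: b1 XOR 88 = 39
byte 9: 2a XOR f8 = d2
byte 10: 76 XOR 33 = 45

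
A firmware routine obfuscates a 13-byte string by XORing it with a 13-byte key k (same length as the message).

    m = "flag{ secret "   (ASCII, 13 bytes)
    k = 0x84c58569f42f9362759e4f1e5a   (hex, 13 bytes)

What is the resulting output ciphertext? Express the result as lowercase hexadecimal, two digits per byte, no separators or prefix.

XOR is its own inverse, so applying the key byte-wise gives the result directly.
byte 0: 66 ^ 84 = e2
byte 1: 6c ^ c5 = a9
byte 2: 61 ^ 85 = e4
byte 3: 67 ^ 69 = 0e
byte 4: 7b ^ f4 = 8f
byte 5: 20 ^ 2f = 0f
byte 6: 73 ^ 93 = e0
byte 7: 65 ^ 62 = 07
byte 8: 63 ^ 75 = 16
byte 9: 72 ^ 9e = ec
byte 10: 65 ^ 4f = 2a
byte 11: 74 ^ 1e = 6a
byte 12: 20 ^ 5a = 7a

e2a9e40e8f0fe00716ec2a6a7a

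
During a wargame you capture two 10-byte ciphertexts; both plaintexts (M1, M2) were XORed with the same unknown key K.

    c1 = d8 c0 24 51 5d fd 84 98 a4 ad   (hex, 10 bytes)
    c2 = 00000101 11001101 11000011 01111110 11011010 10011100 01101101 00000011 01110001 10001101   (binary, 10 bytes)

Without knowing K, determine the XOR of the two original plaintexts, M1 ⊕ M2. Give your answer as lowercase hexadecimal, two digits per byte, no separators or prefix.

dd0de72f8761e99bd520

c1 ⊕ c2 = (M1 ⊕ K) ⊕ (M2 ⊕ K) = M1 ⊕ M2 — the shared key cancels under XOR.
d8 xor 05 = dd
c0 xor cd = 0d
24 xor c3 = e7
51 xor 7e = 2f
5d xor da = 87
fd xor 9c = 61
84 xor 6d = e9
98 xor 03 = 9b
a4 xor 71 = d5
ad xor 8d = 20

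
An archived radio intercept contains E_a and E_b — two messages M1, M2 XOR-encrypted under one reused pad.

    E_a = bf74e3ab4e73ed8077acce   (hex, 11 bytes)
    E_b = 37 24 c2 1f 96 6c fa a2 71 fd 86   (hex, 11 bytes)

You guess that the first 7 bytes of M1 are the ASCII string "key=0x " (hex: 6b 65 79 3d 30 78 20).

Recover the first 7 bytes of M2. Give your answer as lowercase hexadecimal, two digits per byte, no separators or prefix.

e3355889e86737

First, E_a ⊕ E_b = (M1 ⊕ K) ⊕ (M2 ⊕ K) = M1 ⊕ M2, so the key drops out. Then M2 = (M1 ⊕ M2) ⊕ M1 over the first 7 bytes.
byte 0: (bf XOR 37) XOR 6b = 88 XOR 6b = e3
byte 1: (74 XOR 24) XOR 65 = 50 XOR 65 = 35
byte 2: (e3 XOR c2) XOR 79 = 21 XOR 79 = 58
byte 3: (ab XOR 1f) XOR 3d = b4 XOR 3d = 89
byte 4: (4e XOR 96) XOR 30 = d8 XOR 30 = e8
byte 5: (73 XOR 6c) XOR 78 = 1f XOR 78 = 67
byte 6: (ed XOR fa) XOR 20 = 17 XOR 20 = 37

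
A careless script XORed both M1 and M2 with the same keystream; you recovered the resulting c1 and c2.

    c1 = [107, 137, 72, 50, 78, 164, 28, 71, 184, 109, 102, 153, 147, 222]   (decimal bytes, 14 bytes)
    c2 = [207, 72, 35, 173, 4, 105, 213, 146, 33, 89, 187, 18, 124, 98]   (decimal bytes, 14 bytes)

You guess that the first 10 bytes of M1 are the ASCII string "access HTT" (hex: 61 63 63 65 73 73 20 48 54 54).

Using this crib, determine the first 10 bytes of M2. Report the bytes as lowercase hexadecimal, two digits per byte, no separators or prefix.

c5a208fa39bee99dcd60

First, c1 ⊕ c2 = (M1 ⊕ K) ⊕ (M2 ⊕ K) = M1 ⊕ M2, so the key drops out. Then M2 = (M1 ⊕ M2) ⊕ M1 over the first 10 bytes.
byte 0: (6b ⊕ cf) ⊕ 61 = a4 ⊕ 61 = c5
byte 1: (89 ⊕ 48) ⊕ 63 = c1 ⊕ 63 = a2
byte 2: (48 ⊕ 23) ⊕ 63 = 6b ⊕ 63 = 08
byte 3: (32 ⊕ ad) ⊕ 65 = 9f ⊕ 65 = fa
byte 4: (4e ⊕ 04) ⊕ 73 = 4a ⊕ 73 = 39
byte 5: (a4 ⊕ 69) ⊕ 73 = cd ⊕ 73 = be
byte 6: (1c ⊕ d5) ⊕ 20 = c9 ⊕ 20 = e9
byte 7: (47 ⊕ 92) ⊕ 48 = d5 ⊕ 48 = 9d
byte 8: (b8 ⊕ 21) ⊕ 54 = 99 ⊕ 54 = cd
byte 9: (6d ⊕ 59) ⊕ 54 = 34 ⊕ 54 = 60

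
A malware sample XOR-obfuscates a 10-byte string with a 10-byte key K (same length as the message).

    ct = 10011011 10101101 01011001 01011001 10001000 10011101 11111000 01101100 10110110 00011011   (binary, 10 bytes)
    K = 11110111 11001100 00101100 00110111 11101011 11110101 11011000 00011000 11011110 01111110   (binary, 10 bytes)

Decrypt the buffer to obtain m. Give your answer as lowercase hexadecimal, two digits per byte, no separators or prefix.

byte 0: 9b ⊕ f7 = 6c
byte 1: ad ⊕ cc = 61
byte 2: 59 ⊕ 2c = 75
byte 3: 59 ⊕ 37 = 6e
byte 4: 88 ⊕ eb = 63
byte 5: 9d ⊕ f5 = 68
byte 6: f8 ⊕ d8 = 20
byte 7: 6c ⊕ 18 = 74
byte 8: b6 ⊕ de = 68
byte 9: 1b ⊕ 7e = 65

6c61756e636820746865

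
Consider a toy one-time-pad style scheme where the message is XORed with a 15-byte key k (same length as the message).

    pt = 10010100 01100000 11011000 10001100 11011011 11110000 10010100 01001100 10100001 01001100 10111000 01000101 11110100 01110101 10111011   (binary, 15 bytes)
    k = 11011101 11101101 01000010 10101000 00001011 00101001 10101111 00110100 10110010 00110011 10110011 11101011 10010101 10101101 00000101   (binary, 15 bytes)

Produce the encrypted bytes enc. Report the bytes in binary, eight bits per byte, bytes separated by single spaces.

01001001 10001101 10011010 00100100 11010000 11011001 00111011 01111000 00010011 01111111 00001011 10101110 01100001 11011000 10111110

94 ⊕ dd = 49
60 ⊕ ed = 8d
d8 ⊕ 42 = 9a
8c ⊕ a8 = 24
db ⊕ 0b = d0
f0 ⊕ 29 = d9
94 ⊕ af = 3b
4c ⊕ 34 = 78
a1 ⊕ b2 = 13
4c ⊕ 33 = 7f
b8 ⊕ b3 = 0b
45 ⊕ eb = ae
f4 ⊕ 95 = 61
75 ⊕ ad = d8
bb ⊕ 05 = be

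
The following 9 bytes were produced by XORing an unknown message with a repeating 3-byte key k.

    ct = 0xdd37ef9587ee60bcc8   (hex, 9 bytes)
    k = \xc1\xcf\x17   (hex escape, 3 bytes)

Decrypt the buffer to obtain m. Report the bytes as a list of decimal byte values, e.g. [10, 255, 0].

[28, 248, 248, 84, 72, 249, 161, 115, 223]

The 3-byte key repeats, so the effective keystream is c1 cf 17 c1 cf 17 c1 cf 17.
byte 0: dd XOR c1 = 1c
byte 1: 37 XOR cf = f8
byte 2: ef XOR 17 = f8
byte 3: 95 XOR c1 = 54
byte 4: 87 XOR cf = 48
byte 5: ee XOR 17 = f9
byte 6: 60 XOR c1 = a1
byte 7: bc XOR cf = 73
byte 8: c8 XOR 17 = df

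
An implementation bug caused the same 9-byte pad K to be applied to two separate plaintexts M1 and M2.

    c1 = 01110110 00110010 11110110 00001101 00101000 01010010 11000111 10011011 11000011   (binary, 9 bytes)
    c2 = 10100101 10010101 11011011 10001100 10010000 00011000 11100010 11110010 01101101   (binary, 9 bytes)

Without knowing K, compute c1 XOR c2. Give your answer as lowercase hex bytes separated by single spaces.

c1 ⊕ c2 = (M1 ⊕ K) ⊕ (M2 ⊕ K) = M1 ⊕ M2 — the shared key cancels under XOR.
01110110 XOR 10100101 = 11010011
00110010 XOR 10010101 = 10100111
11110110 XOR 11011011 = 00101101
00001101 XOR 10001100 = 10000001
00101000 XOR 10010000 = 10111000
01010010 XOR 00011000 = 01001010
11000111 XOR 11100010 = 00100101
10011011 XOR 11110010 = 01101001
11000011 XOR 01101101 = 10101110

d3 a7 2d 81 b8 4a 25 69 ae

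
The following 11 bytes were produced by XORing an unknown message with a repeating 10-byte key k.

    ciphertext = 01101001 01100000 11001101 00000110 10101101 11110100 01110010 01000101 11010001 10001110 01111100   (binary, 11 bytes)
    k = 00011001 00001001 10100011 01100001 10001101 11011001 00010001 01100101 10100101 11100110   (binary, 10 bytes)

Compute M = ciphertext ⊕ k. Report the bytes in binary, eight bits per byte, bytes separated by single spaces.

The 10-byte key repeats, so the effective keystream is 19 09 a3 61 8d d9 11 65 a5 e6 19.
byte 0: 69 ⊕ 19 = 70
byte 1: 60 ⊕ 09 = 69
byte 2: cd ⊕ a3 = 6e
byte 3: 06 ⊕ 61 = 67
byte 4: ad ⊕ 8d = 20
byte 5: f4 ⊕ d9 = 2d
byte 6: 72 ⊕ 11 = 63
byte 7: 45 ⊕ 65 = 20
byte 8: d1 ⊕ a5 = 74
byte 9: 8e ⊕ e6 = 68
byte 10: 7c ⊕ 19 = 65

01110000 01101001 01101110 01100111 00100000 00101101 01100011 00100000 01110100 01101000 01100101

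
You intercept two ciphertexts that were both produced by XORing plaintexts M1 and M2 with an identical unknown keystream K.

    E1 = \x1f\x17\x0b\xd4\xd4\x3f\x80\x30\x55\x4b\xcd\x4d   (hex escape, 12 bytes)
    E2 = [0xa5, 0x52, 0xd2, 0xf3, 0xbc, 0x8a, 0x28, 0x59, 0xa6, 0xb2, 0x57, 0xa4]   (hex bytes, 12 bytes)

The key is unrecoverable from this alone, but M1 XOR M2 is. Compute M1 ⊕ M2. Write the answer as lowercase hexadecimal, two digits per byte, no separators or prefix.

E1 ⊕ E2 = (M1 ⊕ K) ⊕ (M2 ⊕ K) = M1 ⊕ M2 — the shared key cancels under XOR.
1f ⊕ a5 = ba
17 ⊕ 52 = 45
0b ⊕ d2 = d9
d4 ⊕ f3 = 27
d4 ⊕ bc = 68
3f ⊕ 8a = b5
80 ⊕ 28 = a8
30 ⊕ 59 = 69
55 ⊕ a6 = f3
4b ⊕ b2 = f9
cd ⊕ 57 = 9a
4d ⊕ a4 = e9

ba45d92768b5a869f3f99ae9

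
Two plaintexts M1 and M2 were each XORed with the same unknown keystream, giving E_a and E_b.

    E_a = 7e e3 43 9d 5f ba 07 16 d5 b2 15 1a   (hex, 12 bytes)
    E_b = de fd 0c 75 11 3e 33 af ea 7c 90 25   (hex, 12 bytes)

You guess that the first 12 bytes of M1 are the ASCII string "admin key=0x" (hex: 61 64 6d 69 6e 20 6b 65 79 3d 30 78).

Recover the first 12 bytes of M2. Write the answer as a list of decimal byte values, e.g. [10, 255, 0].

First, E_a ⊕ E_b = (M1 ⊕ K) ⊕ (M2 ⊕ K) = M1 ⊕ M2, so the key drops out. Then M2 = (M1 ⊕ M2) ⊕ M1 over the first 12 bytes.
byte 0: (7e ^ de) ^ 61 = a0 ^ 61 = c1
byte 1: (e3 ^ fd) ^ 64 = 1e ^ 64 = 7a
byte 2: (43 ^ 0c) ^ 6d = 4f ^ 6d = 22
byte 3: (9d ^ 75) ^ 69 = e8 ^ 69 = 81
byte 4: (5f ^ 11) ^ 6e = 4e ^ 6e = 20
byte 5: (ba ^ 3e) ^ 20 = 84 ^ 20 = a4
byte 6: (07 ^ 33) ^ 6b = 34 ^ 6b = 5f
byte 7: (16 ^ af) ^ 65 = b9 ^ 65 = dc
byte 8: (d5 ^ ea) ^ 79 = 3f ^ 79 = 46
byte 9: (b2 ^ 7c) ^ 3d = ce ^ 3d = f3
byte 10: (15 ^ 90) ^ 30 = 85 ^ 30 = b5
byte 11: (1a ^ 25) ^ 78 = 3f ^ 78 = 47

[193, 122, 34, 129, 32, 164, 95, 220, 70, 243, 181, 71]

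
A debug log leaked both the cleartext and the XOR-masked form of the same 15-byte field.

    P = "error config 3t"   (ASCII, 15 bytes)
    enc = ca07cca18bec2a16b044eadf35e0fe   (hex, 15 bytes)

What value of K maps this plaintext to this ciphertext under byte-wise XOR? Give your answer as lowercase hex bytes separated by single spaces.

Since enc = P ⊕ K, XORing both sides with P gives K = P ⊕ enc.
65 xor ca = af
72 xor 07 = 75
72 xor cc = be
6f xor a1 = ce
72 xor 8b = f9
20 xor ec = cc
63 xor 2a = 49
6f xor 16 = 79
6e xor b0 = de
66 xor 44 = 22
69 xor ea = 83
67 xor df = b8
20 xor 35 = 15
33 xor e0 = d3
74 xor fe = 8a

af 75 be ce f9 cc 49 79 de 22 83 b8 15 d3 8a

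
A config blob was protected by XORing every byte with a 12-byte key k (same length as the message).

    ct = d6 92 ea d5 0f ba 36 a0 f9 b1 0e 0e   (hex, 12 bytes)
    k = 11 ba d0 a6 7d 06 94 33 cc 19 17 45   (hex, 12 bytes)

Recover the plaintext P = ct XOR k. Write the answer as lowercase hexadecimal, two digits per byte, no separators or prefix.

c7283a7372bca29335a8194b

XOR is its own inverse, so applying the key byte-wise gives the result directly.
214 xor  17 = 199
146 xor 186 =  40
234 xor 208 =  58
213 xor 166 = 115
 15 xor 125 = 114
186 xor   6 = 188
 54 xor 148 = 162
160 xor  51 = 147
249 xor 204 =  53
177 xor  25 = 168
 14 xor  23 =  25
 14 xor  69 =  75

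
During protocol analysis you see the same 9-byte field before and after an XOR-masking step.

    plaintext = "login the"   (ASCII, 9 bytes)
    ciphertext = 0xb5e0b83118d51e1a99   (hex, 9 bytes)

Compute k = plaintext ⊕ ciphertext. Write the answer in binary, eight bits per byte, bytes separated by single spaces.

Since ciphertext = plaintext ⊕ k, XORing both sides with plaintext gives k = plaintext ⊕ ciphertext.
6c ^ b5 = d9
6f ^ e0 = 8f
67 ^ b8 = df
69 ^ 31 = 58
6e ^ 18 = 76
20 ^ d5 = f5
74 ^ 1e = 6a
68 ^ 1a = 72
65 ^ 99 = fc

11011001 10001111 11011111 01011000 01110110 11110101 01101010 01110010 11111100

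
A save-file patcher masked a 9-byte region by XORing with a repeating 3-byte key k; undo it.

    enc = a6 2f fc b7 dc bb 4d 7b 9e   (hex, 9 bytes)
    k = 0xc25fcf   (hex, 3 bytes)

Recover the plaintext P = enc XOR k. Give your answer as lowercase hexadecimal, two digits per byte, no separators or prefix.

6470337583748f2451

The 3-byte key repeats, so the effective keystream is c2 5f cf c2 5f cf c2 5f cf.
byte 0: 166 xor 194 = 100
byte 1:  47 xor  95 = 112
byte 2: 252 xor 207 =  51
byte 3: 183 xor 194 = 117
byte 4: 220 xor  95 = 131
byte 5: 187 xor 207 = 116
byte 6:  77 xor 194 = 143
byte 7: 123 xor  95 =  36
byte 8: 158 xor 207 =  81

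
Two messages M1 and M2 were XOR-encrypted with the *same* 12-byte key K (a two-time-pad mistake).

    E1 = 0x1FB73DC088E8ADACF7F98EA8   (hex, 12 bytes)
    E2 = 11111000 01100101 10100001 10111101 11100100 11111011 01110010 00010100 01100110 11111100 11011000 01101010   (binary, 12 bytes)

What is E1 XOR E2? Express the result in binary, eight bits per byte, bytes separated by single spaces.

11100111 11010010 10011100 01111101 01101100 00010011 11011111 10111000 10010001 00000101 01010110 11000010

E1 ⊕ E2 = (M1 ⊕ K) ⊕ (M2 ⊕ K) = M1 ⊕ M2 — the shared key cancels under XOR.
byte 0: 1f xor f8 = e7
byte 1: b7 xor 65 = d2
byte 2: 3d xor a1 = 9c
byte 3: c0 xor bd = 7d
byte 4: 88 xor e4 = 6c
byte 5: e8 xor fb = 13
byte 6: ad xor 72 = df
byte 7: ac xor 14 = b8
byte 8: f7 xor 66 = 91
byte 9: f9 xor fc = 05
byte 10: 8e xor d8 = 56
byte 11: a8 xor 6a = c2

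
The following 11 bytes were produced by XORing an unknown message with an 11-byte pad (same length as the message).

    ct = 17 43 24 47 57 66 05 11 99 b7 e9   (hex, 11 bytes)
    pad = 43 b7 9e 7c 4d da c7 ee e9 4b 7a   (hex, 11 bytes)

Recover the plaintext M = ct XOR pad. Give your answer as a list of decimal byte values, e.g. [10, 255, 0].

XOR is its own inverse, so applying the key byte-wise gives the result directly.
byte 0: 17 xor 43 = 54
byte 1: 43 xor b7 = f4
byte 2: 24 xor 9e = ba
byte 3: 47 xor 7c = 3b
byte 4: 57 xor 4d = 1a
byte 5: 66 xor da = bc
byte 6: 05 xor c7 = c2
byte 7: 11 xor ee = ff
byte 8: 99 xor e9 = 70
byte 9: b7 xor 4b = fc
byte 10: e9 xor 7a = 93

[84, 244, 186, 59, 26, 188, 194, 255, 112, 252, 147]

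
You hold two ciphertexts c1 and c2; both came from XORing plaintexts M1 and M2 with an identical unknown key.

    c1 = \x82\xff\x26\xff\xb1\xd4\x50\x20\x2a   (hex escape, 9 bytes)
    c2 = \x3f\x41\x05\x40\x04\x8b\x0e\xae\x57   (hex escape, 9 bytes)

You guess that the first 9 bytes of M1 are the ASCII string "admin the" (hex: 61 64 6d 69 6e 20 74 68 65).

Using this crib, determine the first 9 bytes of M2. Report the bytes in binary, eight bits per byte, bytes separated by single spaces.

First, c1 ⊕ c2 = (M1 ⊕ K) ⊕ (M2 ⊕ K) = M1 ⊕ M2, so the key drops out. Then M2 = (M1 ⊕ M2) ⊕ M1 over the first 9 bytes.
byte 0: (82 ^ 3f) ^ 61 = bd ^ 61 = dc
byte 1: (ff ^ 41) ^ 64 = be ^ 64 = da
byte 2: (26 ^ 05) ^ 6d = 23 ^ 6d = 4e
byte 3: (ff ^ 40) ^ 69 = bf ^ 69 = d6
byte 4: (b1 ^ 04) ^ 6e = b5 ^ 6e = db
byte 5: (d4 ^ 8b) ^ 20 = 5f ^ 20 = 7f
byte 6: (50 ^ 0e) ^ 74 = 5e ^ 74 = 2a
byte 7: (20 ^ ae) ^ 68 = 8e ^ 68 = e6
byte 8: (2a ^ 57) ^ 65 = 7d ^ 65 = 18

11011100 11011010 01001110 11010110 11011011 01111111 00101010 11100110 00011000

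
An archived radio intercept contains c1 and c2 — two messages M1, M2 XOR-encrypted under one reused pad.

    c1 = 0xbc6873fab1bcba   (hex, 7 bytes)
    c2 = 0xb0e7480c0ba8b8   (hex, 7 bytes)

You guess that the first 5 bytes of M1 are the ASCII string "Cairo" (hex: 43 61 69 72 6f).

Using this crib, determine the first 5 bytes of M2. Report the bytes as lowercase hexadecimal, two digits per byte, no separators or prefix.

First, c1 ⊕ c2 = (M1 ⊕ K) ⊕ (M2 ⊕ K) = M1 ⊕ M2, so the key drops out. Then M2 = (M1 ⊕ M2) ⊕ M1 over the first 5 bytes.
byte 0: (bc ^ b0) ^ 43 = 0c ^ 43 = 4f
byte 1: (68 ^ e7) ^ 61 = 8f ^ 61 = ee
byte 2: (73 ^ 48) ^ 69 = 3b ^ 69 = 52
byte 3: (fa ^ 0c) ^ 72 = f6 ^ 72 = 84
byte 4: (b1 ^ 0b) ^ 6f = ba ^ 6f = d5

4fee5284d5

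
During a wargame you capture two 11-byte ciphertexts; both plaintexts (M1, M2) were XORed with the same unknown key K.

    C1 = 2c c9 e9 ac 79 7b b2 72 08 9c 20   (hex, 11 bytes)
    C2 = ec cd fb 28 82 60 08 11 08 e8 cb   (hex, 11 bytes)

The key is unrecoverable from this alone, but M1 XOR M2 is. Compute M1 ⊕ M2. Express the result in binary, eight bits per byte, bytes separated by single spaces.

11000000 00000100 00010010 10000100 11111011 00011011 10111010 01100011 00000000 01110100 11101011

C1 ⊕ C2 = (M1 ⊕ K) ⊕ (M2 ⊕ K) = M1 ⊕ M2 — the shared key cancels under XOR.
byte 0: 2c XOR ec = c0
byte 1: c9 XOR cd = 04
byte 2: e9 XOR fb = 12
byte 3: ac XOR 28 = 84
byte 4: 79 XOR 82 = fb
byte 5: 7b XOR 60 = 1b
byte 6: b2 XOR 08 = ba
byte 7: 72 XOR 11 = 63
byte 8: 08 XOR 08 = 00
byte 9: 9c XOR e8 = 74
byte 10: 20 XOR cb = eb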